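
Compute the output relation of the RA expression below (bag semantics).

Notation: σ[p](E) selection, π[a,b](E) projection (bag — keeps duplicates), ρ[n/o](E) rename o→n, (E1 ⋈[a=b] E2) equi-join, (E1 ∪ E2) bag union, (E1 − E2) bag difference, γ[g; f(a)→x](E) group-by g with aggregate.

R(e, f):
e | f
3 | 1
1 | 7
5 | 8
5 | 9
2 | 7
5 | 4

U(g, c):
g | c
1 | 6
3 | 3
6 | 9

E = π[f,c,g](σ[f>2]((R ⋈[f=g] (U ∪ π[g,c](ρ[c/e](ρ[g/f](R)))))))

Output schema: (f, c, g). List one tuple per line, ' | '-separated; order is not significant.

Per-node cardinality:
  R → 6
  U → 3
  R → 6
  ρ[g/f](R) → 6
  ρ[c/e](ρ[g/f](R)) → 6
  π[g,c](ρ[c/e](ρ[g/f](R))) → 6
  (U ∪ π[g,c](ρ[c/e](ρ[g/f](R)))) → 9
  (R ⋈[f=g] (U ∪ π[g,c](ρ[c/e](ρ[g/f](R))))) → 9
  σ[f>2]((R ⋈[f=g] (U ∪ π[g,c](ρ[c/e](ρ[g/f](R)))))) → 7
  π[f,c,g](σ[f>2]((R ⋈[f=g] (U ∪ π[g,c](ρ[c/e](ρ[g/f](R))))))) → 7

== RESULT ==
f | c | g
4 | 5 | 4
7 | 1 | 7
7 | 1 | 7
7 | 2 | 7
7 | 2 | 7
8 | 5 | 8
9 | 5 | 9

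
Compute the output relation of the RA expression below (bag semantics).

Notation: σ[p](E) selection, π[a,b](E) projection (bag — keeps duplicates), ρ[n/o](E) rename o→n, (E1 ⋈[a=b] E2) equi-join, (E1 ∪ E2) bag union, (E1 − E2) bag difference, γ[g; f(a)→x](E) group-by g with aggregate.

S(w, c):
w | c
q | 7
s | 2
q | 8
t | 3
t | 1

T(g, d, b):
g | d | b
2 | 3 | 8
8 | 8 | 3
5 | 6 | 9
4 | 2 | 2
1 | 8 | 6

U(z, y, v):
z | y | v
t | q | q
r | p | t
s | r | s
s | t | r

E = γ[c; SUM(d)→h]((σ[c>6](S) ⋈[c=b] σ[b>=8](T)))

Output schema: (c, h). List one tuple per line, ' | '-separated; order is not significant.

Per-node cardinality:
  S → 5
  σ[c>6](S) → 2
  T → 5
  σ[b>=8](T) → 2
  (σ[c>6](S) ⋈[c=b] σ[b>=8](T)) → 1
  γ[c; SUM(d)→h]((σ[c>6](S) ⋈[c=b] σ[b>=8](T))) → 1

== RESULT ==
c | h
8 | 3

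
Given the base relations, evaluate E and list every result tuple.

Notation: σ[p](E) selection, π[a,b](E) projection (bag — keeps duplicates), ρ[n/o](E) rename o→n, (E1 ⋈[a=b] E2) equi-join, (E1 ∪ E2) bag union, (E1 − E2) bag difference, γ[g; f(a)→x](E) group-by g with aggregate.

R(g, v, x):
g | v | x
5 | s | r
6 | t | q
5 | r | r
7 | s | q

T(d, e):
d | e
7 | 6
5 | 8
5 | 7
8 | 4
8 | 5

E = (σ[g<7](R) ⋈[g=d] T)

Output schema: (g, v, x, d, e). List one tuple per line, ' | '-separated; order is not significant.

Per-node cardinality:
  R → 4
  σ[g<7](R) → 3
  T → 5
  (σ[g<7](R) ⋈[g=d] T) → 4

== RESULT ==
g | v | x | d | e
5 | r | r | 5 | 7
5 | r | r | 5 | 8
5 | s | r | 5 | 7
5 | s | r | 5 | 8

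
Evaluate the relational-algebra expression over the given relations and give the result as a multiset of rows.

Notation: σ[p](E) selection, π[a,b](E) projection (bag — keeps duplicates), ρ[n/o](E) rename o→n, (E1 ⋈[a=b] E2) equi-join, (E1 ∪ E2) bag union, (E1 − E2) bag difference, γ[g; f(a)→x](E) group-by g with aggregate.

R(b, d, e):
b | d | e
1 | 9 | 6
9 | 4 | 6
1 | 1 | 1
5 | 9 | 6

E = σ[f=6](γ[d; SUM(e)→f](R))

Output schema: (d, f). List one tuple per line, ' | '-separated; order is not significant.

Stepwise |·|:
  R → 4
  γ[d; SUM(e)→f](R) → 3
  σ[f=6](γ[d; SUM(e)→f](R)) → 1

== RESULT ==
d | f
4 | 6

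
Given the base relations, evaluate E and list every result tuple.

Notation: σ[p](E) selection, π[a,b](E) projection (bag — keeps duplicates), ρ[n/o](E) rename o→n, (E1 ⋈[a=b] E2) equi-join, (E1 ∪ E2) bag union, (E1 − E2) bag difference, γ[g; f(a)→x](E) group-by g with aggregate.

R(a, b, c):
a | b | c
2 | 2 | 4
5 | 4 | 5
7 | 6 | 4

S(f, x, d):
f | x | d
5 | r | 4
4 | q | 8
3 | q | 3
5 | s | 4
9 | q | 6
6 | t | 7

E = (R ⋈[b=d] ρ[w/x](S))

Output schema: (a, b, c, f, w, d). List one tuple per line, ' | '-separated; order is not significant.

Per-node cardinality:
  R → 3
  S → 6
  ρ[w/x](S) → 6
  (R ⋈[b=d] ρ[w/x](S)) → 3

== RESULT ==
a | b | c | f | w | d
5 | 4 | 5 | 5 | r | 4
5 | 4 | 5 | 5 | s | 4
7 | 6 | 4 | 9 | q | 6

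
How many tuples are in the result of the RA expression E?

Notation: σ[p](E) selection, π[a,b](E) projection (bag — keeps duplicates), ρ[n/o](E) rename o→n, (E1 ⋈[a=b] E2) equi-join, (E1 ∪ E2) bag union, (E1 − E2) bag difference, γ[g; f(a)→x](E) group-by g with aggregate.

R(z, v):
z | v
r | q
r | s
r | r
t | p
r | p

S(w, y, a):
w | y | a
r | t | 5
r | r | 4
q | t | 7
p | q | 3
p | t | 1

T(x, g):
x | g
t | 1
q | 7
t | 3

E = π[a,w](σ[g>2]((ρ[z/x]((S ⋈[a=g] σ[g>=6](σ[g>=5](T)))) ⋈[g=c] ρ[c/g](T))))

Row counts bottom-up:
  S → 5
  T → 3
  σ[g>=5](T) → 1
  σ[g>=6](σ[g>=5](T)) → 1
  (S ⋈[a=g] σ[g>=6](σ[g>=5](T))) → 1
  ρ[z/x]((S ⋈[a=g] σ[g>=6](σ[g>=5](T)))) → 1
  T → 3
  ρ[c/g](T) → 3
  (ρ[z/x]((S ⋈[a=g] σ[g>=6](σ[g>=5](T)))) ⋈[g=c] ρ[c/g](T)) → 1
  σ[g>2]((ρ[z/x]((S ⋈[a=g] σ[g>=6](σ[g>=5](T)))) ⋈[g=c] ρ[c/g](T))) → 1
  π[a,w](σ[g>2]((ρ[z/x]((S ⋈[a=g] σ[g>=6](σ[g>=5](T)))) ⋈[g=c] ρ[c/g](T)))) → 1

|E| = 1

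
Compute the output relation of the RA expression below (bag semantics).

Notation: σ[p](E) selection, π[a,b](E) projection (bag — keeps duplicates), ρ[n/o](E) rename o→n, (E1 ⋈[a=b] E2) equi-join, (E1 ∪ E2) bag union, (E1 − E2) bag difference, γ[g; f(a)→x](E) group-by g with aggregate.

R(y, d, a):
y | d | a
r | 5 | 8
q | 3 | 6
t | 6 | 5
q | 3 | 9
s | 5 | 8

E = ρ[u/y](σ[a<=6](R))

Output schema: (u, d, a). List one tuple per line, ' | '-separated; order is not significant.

Per-node cardinality:
  R → 5
  σ[a<=6](R) → 2
  ρ[u/y](σ[a<=6](R)) → 2

== RESULT ==
u | d | a
q | 3 | 6
t | 6 | 5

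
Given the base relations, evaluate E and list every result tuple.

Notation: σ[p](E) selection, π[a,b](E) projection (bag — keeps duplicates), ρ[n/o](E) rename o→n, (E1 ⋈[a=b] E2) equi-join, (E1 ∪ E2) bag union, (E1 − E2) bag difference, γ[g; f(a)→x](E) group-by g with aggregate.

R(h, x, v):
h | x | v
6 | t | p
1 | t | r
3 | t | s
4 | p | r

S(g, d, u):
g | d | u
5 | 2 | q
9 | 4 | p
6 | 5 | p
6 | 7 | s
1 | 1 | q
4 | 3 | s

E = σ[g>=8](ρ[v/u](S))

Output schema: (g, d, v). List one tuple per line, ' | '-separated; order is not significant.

Row counts bottom-up:
  S → 6
  ρ[v/u](S) → 6
  σ[g>=8](ρ[v/u](S)) → 1

== RESULT ==
g | d | v
9 | 4 | p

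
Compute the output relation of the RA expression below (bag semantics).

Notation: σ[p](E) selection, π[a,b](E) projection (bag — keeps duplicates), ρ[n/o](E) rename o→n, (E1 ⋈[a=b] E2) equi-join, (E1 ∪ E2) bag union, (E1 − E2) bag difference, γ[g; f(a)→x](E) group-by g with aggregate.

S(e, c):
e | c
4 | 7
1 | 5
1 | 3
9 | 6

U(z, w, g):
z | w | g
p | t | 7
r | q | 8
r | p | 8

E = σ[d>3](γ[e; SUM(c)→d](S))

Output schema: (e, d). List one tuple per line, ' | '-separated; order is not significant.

Stepwise |·|:
  S → 4
  γ[e; SUM(c)→d](S) → 3
  σ[d>3](γ[e; SUM(c)→d](S)) → 3

== RESULT ==
e | d
1 | 8
4 | 7
9 | 6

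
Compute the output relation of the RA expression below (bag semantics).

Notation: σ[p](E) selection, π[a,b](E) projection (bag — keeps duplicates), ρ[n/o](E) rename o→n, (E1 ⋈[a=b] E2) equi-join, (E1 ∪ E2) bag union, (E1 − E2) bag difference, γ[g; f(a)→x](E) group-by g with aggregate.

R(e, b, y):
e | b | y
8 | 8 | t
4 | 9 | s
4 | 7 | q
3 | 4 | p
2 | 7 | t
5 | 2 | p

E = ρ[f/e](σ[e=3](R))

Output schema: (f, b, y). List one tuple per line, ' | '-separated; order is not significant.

Stepwise |·|:
  R → 6
  σ[e=3](R) → 1
  ρ[f/e](σ[e=3](R)) → 1

== RESULT ==
f | b | y
3 | 4 | p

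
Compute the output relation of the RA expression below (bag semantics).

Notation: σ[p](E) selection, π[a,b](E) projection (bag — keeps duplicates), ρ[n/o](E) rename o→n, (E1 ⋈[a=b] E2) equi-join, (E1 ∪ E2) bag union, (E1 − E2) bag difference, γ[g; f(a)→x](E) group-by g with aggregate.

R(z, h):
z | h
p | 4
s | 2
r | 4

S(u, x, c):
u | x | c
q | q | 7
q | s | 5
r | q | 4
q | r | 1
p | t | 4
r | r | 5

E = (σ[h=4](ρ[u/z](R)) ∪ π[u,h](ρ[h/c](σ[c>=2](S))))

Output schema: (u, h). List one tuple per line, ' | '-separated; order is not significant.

Stepwise |·|:
  R → 3
  ρ[u/z](R) → 3
  σ[h=4](ρ[u/z](R)) → 2
  S → 6
  σ[c>=2](S) → 5
  ρ[h/c](σ[c>=2](S)) → 5
  π[u,h](ρ[h/c](σ[c>=2](S))) → 5
  (σ[h=4](ρ[u/z](R)) ∪ π[u,h](ρ[h/c](σ[c>=2](S)))) → 7

== RESULT ==
u | h
p | 4
p | 4
q | 5
q | 7
r | 4
r | 4
r | 5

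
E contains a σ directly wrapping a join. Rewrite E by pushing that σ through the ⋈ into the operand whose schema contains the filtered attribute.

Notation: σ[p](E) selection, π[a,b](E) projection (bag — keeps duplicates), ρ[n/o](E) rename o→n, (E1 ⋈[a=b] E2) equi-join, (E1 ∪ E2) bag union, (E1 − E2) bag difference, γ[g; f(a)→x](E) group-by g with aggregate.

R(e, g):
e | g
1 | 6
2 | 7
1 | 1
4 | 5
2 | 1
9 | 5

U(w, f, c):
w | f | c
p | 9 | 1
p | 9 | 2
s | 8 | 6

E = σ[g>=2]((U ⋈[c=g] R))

σ filters on g, owned by the right side.
E' = (U ⋈[c=g] σ[g>=2](R))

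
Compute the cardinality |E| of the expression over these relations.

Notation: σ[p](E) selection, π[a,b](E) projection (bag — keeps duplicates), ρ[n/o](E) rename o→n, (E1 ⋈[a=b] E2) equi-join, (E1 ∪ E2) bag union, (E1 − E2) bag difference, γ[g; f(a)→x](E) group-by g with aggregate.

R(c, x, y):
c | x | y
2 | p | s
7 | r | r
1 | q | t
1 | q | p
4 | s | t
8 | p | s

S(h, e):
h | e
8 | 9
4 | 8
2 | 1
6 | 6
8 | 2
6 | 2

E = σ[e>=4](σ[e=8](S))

Subexpression sizes:
  S → 6
  σ[e=8](S) → 1
  σ[e>=4](σ[e=8](S)) → 1

|E| = 1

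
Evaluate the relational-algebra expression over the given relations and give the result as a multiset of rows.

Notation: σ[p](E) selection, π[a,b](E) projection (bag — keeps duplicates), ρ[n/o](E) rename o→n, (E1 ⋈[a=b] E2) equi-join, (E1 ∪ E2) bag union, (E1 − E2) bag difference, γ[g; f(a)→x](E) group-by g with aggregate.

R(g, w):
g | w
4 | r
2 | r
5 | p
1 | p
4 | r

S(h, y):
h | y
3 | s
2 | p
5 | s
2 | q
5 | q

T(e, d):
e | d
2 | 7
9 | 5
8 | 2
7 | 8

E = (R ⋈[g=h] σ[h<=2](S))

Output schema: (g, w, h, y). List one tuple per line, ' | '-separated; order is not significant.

Per-node cardinality:
  R → 5
  S → 5
  σ[h<=2](S) → 2
  (R ⋈[g=h] σ[h<=2](S)) → 2

== RESULT ==
g | w | h | y
2 | r | 2 | p
2 | r | 2 | q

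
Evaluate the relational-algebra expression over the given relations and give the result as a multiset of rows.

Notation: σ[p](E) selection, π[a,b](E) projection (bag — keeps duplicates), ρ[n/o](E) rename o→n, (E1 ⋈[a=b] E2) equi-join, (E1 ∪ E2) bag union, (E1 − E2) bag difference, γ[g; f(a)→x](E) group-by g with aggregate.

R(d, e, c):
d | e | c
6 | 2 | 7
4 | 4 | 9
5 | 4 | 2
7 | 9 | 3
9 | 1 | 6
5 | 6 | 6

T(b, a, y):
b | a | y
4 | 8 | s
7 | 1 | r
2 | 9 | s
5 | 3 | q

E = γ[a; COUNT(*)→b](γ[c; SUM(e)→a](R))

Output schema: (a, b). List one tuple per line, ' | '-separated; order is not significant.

Per-node cardinality:
  R → 6
  γ[c; SUM(e)→a](R) → 5
  γ[a; COUNT(*)→b](γ[c; SUM(e)→a](R)) → 4

== RESULT ==
a | b
2 | 1
4 | 2
7 | 1
9 | 1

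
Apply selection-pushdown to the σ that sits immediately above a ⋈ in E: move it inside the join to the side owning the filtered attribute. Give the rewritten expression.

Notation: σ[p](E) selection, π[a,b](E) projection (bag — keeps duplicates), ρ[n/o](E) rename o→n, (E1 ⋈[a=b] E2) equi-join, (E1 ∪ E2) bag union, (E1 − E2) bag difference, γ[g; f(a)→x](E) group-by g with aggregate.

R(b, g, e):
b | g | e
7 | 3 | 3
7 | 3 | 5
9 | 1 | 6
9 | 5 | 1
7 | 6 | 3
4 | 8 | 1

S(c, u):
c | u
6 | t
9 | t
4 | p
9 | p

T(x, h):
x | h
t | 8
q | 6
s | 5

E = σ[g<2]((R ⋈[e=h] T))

σ filters on g, owned by the left side.
E' = (σ[g<2](R) ⋈[e=h] T)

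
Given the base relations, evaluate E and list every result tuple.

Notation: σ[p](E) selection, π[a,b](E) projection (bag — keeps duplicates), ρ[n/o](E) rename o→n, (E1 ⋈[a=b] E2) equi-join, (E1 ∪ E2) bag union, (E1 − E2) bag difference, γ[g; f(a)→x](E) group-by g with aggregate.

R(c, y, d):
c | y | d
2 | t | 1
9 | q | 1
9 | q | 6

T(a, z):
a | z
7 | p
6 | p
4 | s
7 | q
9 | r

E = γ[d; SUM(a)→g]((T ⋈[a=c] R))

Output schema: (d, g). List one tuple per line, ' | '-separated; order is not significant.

Subexpression sizes:
  T → 5
  R → 3
  (T ⋈[a=c] R) → 2
  γ[d; SUM(a)→g]((T ⋈[a=c] R)) → 2

== RESULT ==
d | g
1 | 9
6 | 9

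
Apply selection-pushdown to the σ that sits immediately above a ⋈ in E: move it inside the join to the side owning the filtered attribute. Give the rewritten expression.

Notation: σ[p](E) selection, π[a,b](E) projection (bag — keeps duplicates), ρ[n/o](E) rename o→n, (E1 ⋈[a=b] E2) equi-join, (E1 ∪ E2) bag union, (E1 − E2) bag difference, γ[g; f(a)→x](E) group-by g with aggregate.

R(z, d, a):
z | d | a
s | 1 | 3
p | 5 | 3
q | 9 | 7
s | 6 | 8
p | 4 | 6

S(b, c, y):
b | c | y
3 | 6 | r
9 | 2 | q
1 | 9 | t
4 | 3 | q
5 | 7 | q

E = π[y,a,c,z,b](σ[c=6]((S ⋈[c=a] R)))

σ filters on c, owned by the left side.
E' = π[y,a,c,z,b]((σ[c=6](S) ⋈[c=a] R))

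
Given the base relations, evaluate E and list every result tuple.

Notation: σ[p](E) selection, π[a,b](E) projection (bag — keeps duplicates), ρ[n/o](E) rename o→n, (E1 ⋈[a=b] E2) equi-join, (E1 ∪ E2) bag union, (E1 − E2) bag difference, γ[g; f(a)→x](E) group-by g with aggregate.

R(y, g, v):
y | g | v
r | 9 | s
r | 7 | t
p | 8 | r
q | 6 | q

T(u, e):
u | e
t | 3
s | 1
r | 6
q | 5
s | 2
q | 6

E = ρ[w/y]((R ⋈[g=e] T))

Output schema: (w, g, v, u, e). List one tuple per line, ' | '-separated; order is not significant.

Row counts bottom-up:
  R → 4
  T → 6
  (R ⋈[g=e] T) → 2
  ρ[w/y]((R ⋈[g=e] T)) → 2

== RESULT ==
w | g | v | u | e
q | 6 | q | q | 6
q | 6 | q | r | 6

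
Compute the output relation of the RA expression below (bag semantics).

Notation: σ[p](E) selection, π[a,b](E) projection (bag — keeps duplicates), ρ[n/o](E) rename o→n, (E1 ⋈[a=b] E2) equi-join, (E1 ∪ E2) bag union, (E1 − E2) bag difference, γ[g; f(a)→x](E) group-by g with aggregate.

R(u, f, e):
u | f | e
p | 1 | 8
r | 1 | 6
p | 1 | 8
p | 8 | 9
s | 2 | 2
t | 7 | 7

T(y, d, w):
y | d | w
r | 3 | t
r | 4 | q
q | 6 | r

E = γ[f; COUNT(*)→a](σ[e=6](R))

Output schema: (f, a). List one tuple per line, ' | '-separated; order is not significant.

Subexpression sizes:
  R → 6
  σ[e=6](R) → 1
  γ[f; COUNT(*)→a](σ[e=6](R)) → 1

== RESULT ==
f | a
1 | 1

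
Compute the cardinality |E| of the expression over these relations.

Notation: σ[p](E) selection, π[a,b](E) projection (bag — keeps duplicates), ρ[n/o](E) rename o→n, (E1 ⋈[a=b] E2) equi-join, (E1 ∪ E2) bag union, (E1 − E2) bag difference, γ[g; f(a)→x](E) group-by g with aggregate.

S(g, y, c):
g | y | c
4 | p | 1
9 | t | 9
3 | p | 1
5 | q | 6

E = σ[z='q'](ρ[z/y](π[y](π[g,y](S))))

Stepwise |·|:
  S → 4
  π[g,y](S) → 4
  π[y](π[g,y](S)) → 4
  ρ[z/y](π[y](π[g,y](S))) → 4
  σ[z='q'](ρ[z/y](π[y](π[g,y](S)))) → 1

|E| = 1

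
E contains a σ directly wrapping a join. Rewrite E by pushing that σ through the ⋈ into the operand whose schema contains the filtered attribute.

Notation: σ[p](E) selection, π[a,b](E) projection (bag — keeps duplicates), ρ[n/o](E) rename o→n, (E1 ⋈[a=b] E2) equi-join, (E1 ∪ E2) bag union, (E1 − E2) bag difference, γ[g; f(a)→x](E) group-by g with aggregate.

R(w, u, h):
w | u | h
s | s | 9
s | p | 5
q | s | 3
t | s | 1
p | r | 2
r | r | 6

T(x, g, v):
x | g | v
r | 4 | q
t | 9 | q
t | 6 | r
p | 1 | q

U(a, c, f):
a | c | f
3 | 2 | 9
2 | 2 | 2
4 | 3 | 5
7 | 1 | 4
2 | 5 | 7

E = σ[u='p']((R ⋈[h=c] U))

σ filters on u, owned by the left side.
E' = (σ[u='p'](R) ⋈[h=c] U)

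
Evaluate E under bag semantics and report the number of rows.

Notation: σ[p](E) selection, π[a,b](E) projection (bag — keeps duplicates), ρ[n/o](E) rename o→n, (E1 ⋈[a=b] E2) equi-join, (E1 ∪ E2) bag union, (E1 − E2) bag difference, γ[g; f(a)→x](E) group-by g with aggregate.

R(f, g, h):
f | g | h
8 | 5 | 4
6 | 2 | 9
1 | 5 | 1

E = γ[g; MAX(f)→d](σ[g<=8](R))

Per-node cardinality:
  R → 3
  σ[g<=8](R) → 3
  γ[g; MAX(f)→d](σ[g<=8](R)) → 2

|E| = 2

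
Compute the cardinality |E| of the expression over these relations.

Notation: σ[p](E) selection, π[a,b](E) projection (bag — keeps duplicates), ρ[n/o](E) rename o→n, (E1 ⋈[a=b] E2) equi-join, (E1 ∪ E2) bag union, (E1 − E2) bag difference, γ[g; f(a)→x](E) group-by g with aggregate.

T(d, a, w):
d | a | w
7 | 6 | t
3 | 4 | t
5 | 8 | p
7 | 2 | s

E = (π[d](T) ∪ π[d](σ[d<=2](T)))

Row counts bottom-up:
  T → 4
  π[d](T) → 4
  T → 4
  σ[d<=2](T) → 0
  π[d](σ[d<=2](T)) → 0
  (π[d](T) ∪ π[d](σ[d<=2](T))) → 4

|E| = 4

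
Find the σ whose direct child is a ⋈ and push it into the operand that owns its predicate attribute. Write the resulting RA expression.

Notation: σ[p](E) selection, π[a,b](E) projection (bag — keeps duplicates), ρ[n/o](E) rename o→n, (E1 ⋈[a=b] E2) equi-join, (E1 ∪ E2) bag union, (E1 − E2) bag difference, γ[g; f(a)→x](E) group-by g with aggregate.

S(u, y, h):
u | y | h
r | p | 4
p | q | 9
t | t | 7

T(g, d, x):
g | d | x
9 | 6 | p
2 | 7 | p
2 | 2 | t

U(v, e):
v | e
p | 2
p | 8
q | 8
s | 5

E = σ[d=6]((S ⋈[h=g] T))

σ filters on d, owned by the right side.
E' = (S ⋈[h=g] σ[d=6](T))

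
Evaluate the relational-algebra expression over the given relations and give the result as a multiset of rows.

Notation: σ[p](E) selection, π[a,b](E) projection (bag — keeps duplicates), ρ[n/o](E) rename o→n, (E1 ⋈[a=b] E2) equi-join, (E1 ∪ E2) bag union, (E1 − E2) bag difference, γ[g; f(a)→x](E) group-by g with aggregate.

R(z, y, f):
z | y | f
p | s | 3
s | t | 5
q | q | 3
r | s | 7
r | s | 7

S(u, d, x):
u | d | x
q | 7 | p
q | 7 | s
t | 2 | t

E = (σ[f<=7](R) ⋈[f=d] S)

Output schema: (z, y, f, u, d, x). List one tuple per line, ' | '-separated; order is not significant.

Subexpression sizes:
  R → 5
  σ[f<=7](R) → 5
  S → 3
  (σ[f<=7](R) ⋈[f=d] S) → 4

== RESULT ==
z | y | f | u | d | x
r | s | 7 | q | 7 | p
r | s | 7 | q | 7 | p
r | s | 7 | q | 7 | s
r | s | 7 | q | 7 | s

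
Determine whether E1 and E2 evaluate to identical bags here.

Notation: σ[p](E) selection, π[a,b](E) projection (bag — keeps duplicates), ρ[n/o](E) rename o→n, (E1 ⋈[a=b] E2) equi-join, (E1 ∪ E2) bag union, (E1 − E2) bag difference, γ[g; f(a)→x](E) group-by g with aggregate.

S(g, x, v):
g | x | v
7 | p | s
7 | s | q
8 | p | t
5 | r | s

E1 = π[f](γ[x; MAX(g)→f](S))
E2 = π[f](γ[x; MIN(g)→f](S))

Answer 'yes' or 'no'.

E1 stepwise |·|:
  S → 4
  γ[x; MAX(g)→f](S) → 3
  π[f](γ[x; MAX(g)→f](S)) → 3
E2 stepwise |·|:
  S → 4
  γ[x; MIN(g)→f](S) → 3
  π[f](γ[x; MIN(g)→f](S)) → 3

E1 result:
f
5
7
8
E2 result:
f
5
7
7
Witness: (7,) appears 1× in E1 but 2× in E2.

no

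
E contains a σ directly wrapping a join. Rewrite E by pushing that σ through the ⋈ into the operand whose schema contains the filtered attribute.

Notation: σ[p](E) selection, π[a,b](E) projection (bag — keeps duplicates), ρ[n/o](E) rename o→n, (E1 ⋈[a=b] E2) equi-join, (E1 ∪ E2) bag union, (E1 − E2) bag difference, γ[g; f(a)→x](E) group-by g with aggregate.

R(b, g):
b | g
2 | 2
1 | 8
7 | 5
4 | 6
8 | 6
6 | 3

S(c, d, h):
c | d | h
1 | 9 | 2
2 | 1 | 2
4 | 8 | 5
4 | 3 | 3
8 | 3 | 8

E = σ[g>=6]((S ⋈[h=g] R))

σ filters on g, owned by the right side.
E' = (S ⋈[h=g] σ[g>=6](R))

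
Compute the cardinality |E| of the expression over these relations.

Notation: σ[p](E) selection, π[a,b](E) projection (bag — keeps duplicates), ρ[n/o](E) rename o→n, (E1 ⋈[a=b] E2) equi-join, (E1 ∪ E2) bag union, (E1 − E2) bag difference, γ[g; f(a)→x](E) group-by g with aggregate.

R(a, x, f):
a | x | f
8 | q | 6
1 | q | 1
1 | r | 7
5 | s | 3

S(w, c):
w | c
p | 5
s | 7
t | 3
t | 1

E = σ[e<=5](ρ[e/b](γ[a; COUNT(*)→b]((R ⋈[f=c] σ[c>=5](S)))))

Per-node cardinality:
  R → 4
  S → 4
  σ[c>=5](S) → 2
  (R ⋈[f=c] σ[c>=5](S)) → 1
  γ[a; COUNT(*)→b]((R ⋈[f=c] σ[c>=5](S))) → 1
  ρ[e/b](γ[a; COUNT(*)→b]((R ⋈[f=c] σ[c>=5](S)))) → 1
  σ[e<=5](ρ[e/b](γ[a; COUNT(*)→b]((R ⋈[f=c] σ[c>=5](S))))) → 1

|E| = 1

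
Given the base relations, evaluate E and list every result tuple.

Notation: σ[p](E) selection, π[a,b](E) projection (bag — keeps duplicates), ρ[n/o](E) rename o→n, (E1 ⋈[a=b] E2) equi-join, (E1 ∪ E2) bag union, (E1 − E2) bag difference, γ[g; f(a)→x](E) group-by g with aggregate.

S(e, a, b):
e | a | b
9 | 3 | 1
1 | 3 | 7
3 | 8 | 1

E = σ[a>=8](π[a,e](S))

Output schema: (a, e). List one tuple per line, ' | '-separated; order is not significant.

Per-node cardinality:
  S → 3
  π[a,e](S) → 3
  σ[a>=8](π[a,e](S)) → 1

== RESULT ==
a | e
8 | 3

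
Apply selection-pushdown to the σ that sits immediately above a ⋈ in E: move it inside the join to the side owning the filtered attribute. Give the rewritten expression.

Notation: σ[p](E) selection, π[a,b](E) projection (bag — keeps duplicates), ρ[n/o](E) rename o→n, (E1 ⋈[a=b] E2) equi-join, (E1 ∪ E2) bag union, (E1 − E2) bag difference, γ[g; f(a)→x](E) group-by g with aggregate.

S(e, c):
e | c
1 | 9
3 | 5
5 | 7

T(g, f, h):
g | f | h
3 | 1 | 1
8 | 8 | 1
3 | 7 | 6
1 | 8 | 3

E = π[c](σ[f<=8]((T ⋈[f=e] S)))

σ filters on f, owned by the left side.
E' = π[c]((σ[f<=8](T) ⋈[f=e] S))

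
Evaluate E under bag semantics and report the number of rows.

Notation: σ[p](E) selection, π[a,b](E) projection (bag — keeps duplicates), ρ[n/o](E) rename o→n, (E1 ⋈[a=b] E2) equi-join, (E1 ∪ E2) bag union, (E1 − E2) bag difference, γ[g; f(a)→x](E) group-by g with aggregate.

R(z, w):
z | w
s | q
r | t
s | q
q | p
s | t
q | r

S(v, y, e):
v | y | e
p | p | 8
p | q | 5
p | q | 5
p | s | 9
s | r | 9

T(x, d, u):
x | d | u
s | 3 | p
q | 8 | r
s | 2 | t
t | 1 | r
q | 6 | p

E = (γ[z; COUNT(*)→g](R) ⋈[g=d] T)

Stepwise |·|:
  R → 6
  γ[z; COUNT(*)→g](R) → 3
  T → 5
  (γ[z; COUNT(*)→g](R) ⋈[g=d] T) → 3

|E| = 3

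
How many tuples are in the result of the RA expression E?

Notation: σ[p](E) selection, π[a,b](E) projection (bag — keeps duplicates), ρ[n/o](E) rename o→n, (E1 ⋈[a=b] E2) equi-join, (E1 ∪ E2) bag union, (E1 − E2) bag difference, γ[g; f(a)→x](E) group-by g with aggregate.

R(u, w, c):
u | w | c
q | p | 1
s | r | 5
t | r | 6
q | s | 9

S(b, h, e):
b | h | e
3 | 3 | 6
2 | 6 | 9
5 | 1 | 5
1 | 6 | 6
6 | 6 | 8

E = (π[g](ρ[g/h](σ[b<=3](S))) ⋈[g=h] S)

Subexpression sizes:
  S → 5
  σ[b<=3](S) → 3
  ρ[g/h](σ[b<=3](S)) → 3
  π[g](ρ[g/h](σ[b<=3](S))) → 3
  S → 5
  (π[g](ρ[g/h](σ[b<=3](S))) ⋈[g=h] S) → 7

|E| = 7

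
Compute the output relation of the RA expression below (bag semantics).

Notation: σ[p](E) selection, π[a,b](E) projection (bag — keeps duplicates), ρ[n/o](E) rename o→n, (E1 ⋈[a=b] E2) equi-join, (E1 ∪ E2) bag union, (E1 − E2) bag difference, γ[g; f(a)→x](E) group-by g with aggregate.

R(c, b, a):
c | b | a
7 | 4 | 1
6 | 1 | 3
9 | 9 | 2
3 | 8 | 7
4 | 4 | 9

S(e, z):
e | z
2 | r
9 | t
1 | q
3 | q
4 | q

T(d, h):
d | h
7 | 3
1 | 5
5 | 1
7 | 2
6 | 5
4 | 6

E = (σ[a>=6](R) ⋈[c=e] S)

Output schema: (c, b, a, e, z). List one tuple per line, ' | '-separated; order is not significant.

Row counts bottom-up:
  R → 5
  σ[a>=6](R) → 2
  S → 5
  (σ[a>=6](R) ⋈[c=e] S) → 2

== RESULT ==
c | b | a | e | z
3 | 8 | 7 | 3 | q
4 | 4 | 9 | 4 | q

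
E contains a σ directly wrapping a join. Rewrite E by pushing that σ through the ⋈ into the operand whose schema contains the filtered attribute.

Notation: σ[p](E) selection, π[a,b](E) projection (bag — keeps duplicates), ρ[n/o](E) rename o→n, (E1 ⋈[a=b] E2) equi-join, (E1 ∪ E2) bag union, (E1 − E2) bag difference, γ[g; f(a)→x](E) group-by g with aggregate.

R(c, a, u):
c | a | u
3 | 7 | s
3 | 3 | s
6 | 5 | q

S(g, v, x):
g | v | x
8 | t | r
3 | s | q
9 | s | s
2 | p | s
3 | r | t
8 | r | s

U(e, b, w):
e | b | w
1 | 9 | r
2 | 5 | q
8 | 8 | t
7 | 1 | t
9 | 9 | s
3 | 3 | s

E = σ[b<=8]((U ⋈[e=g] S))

σ filters on b, owned by the left side.
E' = (σ[b<=8](U) ⋈[e=g] S)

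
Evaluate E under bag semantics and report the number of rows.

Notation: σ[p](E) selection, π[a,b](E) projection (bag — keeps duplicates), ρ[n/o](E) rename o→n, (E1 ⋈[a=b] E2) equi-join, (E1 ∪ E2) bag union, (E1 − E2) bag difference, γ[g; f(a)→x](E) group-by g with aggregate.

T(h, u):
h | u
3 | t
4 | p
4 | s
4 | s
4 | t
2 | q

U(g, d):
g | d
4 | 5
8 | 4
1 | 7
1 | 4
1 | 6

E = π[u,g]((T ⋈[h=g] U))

Stepwise |·|:
  T → 6
  U → 5
  (T ⋈[h=g] U) → 4
  π[u,g]((T ⋈[h=g] U)) → 4

|E| = 4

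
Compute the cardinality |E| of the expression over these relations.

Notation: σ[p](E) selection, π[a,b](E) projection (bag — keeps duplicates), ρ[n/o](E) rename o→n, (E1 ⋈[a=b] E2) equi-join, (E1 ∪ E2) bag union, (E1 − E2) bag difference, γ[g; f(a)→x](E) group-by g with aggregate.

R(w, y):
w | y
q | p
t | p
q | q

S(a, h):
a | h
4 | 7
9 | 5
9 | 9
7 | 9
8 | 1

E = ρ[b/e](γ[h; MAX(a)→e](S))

Subexpression sizes:
  S → 5
  γ[h; MAX(a)→e](S) → 4
  ρ[b/e](γ[h; MAX(a)→e](S)) → 4

|E| = 4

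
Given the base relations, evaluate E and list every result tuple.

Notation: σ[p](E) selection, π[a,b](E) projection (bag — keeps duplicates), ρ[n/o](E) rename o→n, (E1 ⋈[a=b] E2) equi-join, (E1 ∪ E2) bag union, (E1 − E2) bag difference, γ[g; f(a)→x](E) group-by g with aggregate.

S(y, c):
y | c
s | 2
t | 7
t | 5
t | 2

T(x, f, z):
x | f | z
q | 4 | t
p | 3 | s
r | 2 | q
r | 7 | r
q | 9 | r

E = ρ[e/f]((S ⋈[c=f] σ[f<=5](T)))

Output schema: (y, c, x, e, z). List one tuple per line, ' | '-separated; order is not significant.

Per-node cardinality:
  S → 4
  T → 5
  σ[f<=5](T) → 3
  (S ⋈[c=f] σ[f<=5](T)) → 2
  ρ[e/f]((S ⋈[c=f] σ[f<=5](T))) → 2

== RESULT ==
y | c | x | e | z
s | 2 | r | 2 | q
t | 2 | r | 2 | q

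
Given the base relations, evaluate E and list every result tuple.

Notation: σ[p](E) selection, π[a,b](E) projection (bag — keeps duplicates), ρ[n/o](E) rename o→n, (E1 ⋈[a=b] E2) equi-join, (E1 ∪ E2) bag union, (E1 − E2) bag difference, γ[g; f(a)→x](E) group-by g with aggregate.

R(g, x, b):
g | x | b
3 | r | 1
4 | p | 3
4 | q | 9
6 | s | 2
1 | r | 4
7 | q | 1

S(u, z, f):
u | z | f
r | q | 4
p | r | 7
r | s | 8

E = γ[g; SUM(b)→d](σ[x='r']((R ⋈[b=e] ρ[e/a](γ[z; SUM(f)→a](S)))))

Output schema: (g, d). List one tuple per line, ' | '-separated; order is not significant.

Subexpression sizes:
  R → 6
  S → 3
  γ[z; SUM(f)→a](S) → 3
  ρ[e/a](γ[z; SUM(f)→a](S)) → 3
  (R ⋈[b=e] ρ[e/a](γ[z; SUM(f)→a](S))) → 1
  σ[x='r']((R ⋈[b=e] ρ[e/a](γ[z; SUM(f)→a](S)))) → 1
  γ[g; SUM(b)→d](σ[x='r']((R ⋈[b=e] ρ[e/a](γ[z; SUM(f)→a](S))))) → 1

== RESULT ==
g | d
1 | 4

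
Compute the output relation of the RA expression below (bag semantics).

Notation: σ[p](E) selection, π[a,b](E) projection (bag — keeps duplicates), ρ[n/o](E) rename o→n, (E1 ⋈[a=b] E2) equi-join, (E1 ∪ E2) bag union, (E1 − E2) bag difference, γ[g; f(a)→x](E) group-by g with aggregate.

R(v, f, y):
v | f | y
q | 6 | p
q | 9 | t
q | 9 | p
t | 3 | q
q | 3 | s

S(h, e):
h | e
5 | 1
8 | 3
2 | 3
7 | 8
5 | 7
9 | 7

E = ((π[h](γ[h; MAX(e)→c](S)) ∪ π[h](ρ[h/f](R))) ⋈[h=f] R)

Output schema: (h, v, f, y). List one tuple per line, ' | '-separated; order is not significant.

Subexpression sizes:
  S → 6
  γ[h; MAX(e)→c](S) → 5
  π[h](γ[h; MAX(e)→c](S)) → 5
  R → 5
  ρ[h/f](R) → 5
  π[h](ρ[h/f](R)) → 5
  (π[h](γ[h; MAX(e)→c](S)) ∪ π[h](ρ[h/f](R))) → 10
  R → 5
  ((π[h](γ[h; MAX(e)→c](S)) ∪ π[h](ρ[h/f](R))) ⋈[h=f] R) → 11

== RESULT ==
h | v | f | y
3 | q | 3 | s
3 | q | 3 | s
3 | t | 3 | q
3 | t | 3 | q
6 | q | 6 | p
9 | q | 9 | p
9 | q | 9 | p
9 | q | 9 | p
9 | q | 9 | t
9 | q | 9 | t
9 | q | 9 | t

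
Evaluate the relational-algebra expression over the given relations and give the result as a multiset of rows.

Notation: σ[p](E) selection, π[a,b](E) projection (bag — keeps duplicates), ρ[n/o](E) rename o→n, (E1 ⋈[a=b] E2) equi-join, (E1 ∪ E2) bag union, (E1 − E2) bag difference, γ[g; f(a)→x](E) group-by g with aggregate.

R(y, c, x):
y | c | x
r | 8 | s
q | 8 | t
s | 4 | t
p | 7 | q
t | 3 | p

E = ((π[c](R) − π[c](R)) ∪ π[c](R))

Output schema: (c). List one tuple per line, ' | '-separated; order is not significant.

Per-node cardinality:
  R → 5
  π[c](R) → 5
  R → 5
  π[c](R) → 5
  (π[c](R) − π[c](R)) → 0
  R → 5
  π[c](R) → 5
  ((π[c](R) − π[c](R)) ∪ π[c](R)) → 5

== RESULT ==
c
3
4
7
8
8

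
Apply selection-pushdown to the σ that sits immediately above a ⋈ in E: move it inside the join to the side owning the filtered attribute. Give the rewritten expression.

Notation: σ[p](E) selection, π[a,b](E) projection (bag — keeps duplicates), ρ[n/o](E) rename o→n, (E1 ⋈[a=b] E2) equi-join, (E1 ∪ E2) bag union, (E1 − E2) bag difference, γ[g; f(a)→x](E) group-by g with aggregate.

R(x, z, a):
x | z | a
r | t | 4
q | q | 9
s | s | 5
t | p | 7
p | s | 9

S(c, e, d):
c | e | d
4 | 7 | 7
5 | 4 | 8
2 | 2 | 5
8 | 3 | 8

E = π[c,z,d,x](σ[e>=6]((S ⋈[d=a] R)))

σ filters on e, owned by the left side.
E' = π[c,z,d,x]((σ[e>=6](S) ⋈[d=a] R))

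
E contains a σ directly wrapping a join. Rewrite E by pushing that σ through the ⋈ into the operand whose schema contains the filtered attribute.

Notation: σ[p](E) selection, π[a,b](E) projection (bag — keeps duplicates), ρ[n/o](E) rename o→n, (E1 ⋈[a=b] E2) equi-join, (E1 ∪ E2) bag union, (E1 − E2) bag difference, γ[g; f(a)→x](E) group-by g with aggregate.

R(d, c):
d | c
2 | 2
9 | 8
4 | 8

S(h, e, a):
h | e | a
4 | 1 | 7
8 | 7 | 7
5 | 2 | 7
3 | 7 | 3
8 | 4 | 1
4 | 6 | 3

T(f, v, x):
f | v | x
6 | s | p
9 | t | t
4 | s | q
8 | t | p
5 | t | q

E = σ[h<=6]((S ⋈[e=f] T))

σ filters on h, owned by the left side.
E' = (σ[h<=6](S) ⋈[e=f] T)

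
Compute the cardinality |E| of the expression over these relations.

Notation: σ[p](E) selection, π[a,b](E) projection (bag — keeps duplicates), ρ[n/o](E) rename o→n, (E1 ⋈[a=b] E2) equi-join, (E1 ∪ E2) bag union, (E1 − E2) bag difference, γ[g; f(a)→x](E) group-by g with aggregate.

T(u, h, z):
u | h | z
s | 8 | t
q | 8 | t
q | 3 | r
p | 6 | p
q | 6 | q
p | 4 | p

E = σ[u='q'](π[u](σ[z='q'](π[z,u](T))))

Row counts bottom-up:
  T → 6
  π[z,u](T) → 6
  σ[z='q'](π[z,u](T)) → 1
  π[u](σ[z='q'](π[z,u](T))) → 1
  σ[u='q'](π[u](σ[z='q'](π[z,u](T)))) → 1

|E| = 1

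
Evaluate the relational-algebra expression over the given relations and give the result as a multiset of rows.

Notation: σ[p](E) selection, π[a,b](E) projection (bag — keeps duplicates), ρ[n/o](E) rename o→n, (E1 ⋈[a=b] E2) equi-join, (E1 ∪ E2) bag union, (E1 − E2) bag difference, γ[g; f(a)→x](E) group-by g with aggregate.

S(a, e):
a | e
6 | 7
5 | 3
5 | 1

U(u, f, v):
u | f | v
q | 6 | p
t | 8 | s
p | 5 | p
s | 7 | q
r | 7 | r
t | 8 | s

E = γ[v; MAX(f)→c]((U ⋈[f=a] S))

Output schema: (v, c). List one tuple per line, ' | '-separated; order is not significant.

Subexpression sizes:
  U → 6
  S → 3
  (U ⋈[f=a] S) → 3
  γ[v; MAX(f)→c]((U ⋈[f=a] S)) → 1

== RESULT ==
v | c
p | 6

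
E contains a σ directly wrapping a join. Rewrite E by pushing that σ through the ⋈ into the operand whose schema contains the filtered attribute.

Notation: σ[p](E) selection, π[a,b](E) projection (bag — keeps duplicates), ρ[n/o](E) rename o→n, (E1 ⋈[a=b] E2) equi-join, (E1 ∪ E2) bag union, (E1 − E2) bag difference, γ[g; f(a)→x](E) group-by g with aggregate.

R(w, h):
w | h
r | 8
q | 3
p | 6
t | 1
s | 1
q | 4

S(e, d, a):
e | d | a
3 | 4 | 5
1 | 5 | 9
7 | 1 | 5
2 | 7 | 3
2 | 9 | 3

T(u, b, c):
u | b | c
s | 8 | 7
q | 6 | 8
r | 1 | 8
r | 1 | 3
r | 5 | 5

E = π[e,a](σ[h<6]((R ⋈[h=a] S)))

σ filters on h, owned by the left side.
E' = π[e,a]((σ[h<6](R) ⋈[h=a] S))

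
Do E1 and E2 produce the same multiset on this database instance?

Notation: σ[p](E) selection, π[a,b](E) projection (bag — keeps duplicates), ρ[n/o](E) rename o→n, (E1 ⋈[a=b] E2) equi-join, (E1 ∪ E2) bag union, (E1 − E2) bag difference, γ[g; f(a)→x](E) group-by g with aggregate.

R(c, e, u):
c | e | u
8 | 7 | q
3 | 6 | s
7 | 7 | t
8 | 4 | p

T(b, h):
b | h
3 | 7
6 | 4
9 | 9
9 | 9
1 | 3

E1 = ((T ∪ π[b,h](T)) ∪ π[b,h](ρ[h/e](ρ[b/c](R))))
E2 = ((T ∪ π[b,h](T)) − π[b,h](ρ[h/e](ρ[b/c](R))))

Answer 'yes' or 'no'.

E1 per-node cardinality:
  T → 5
  T → 5
  π[b,h](T) → 5
  (T ∪ π[b,h](T)) → 10
  R → 4
  ρ[b/c](R) → 4
  ρ[h/e](ρ[b/c](R)) → 4
  π[b,h](ρ[h/e](ρ[b/c](R))) → 4
  ((T ∪ π[b,h](T)) ∪ π[b,h](ρ[h/e](ρ[b/c](R)))) → 14
E2 per-node cardinality:
  T → 5
  T → 5
  π[b,h](T) → 5
  (T ∪ π[b,h](T)) → 10
  R → 4
  ρ[b/c](R) → 4
  ρ[h/e](ρ[b/c](R)) → 4
  π[b,h](ρ[h/e](ρ[b/c](R))) → 4
  ((T ∪ π[b,h](T)) − π[b,h](ρ[h/e](ρ[b/c](R)))) → 10

E1 result:
b | h
1 | 3
1 | 3
3 | 6
3 | 7
3 | 7
6 | 4
6 | 4
7 | 7
8 | 4
8 | 7
9 | 9
9 | 9
9 | 9
9 | 9
E2 result:
b | h
1 | 3
1 | 3
3 | 7
3 | 7
6 | 4
6 | 4
9 | 9
9 | 9
9 | 9
9 | 9
Witness: (8, 4) appears 1× in E1 but 0× in E2.

no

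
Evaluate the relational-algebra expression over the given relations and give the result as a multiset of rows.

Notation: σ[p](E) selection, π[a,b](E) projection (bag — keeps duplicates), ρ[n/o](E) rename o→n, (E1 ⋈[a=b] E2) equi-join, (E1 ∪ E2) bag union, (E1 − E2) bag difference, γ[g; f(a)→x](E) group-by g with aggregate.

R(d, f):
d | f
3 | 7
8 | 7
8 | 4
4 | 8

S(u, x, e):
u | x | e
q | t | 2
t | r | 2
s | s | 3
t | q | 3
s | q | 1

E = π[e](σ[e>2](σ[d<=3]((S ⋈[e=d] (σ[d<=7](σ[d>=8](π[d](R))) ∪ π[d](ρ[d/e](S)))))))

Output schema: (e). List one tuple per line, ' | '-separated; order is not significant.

Row counts bottom-up:
  S → 5
  R → 4
  π[d](R) → 4
  σ[d>=8](π[d](R)) → 2
  σ[d<=7](σ[d>=8](π[d](R))) → 0
  S → 5
  ρ[d/e](S) → 5
  π[d](ρ[d/e](S)) → 5
  (σ[d<=7](σ[d>=8](π[d](R))) ∪ π[d](ρ[d/e](S))) → 5
  (S ⋈[e=d] (σ[d<=7](σ[d>=8](π[d](R))) ∪ π[d](ρ[d/e](S)))) → 9
  σ[d<=3]((S ⋈[e=d] (σ[d<=7](σ[d>=8](π[d](R))) ∪ π[d](ρ[d/e](S))))) → 9
  σ[e>2](σ[d<=3]((S ⋈[e=d] (σ[d<=7](σ[d>=8](π[d](R))) ∪ π[d](ρ[d/e](S)))))) → 4
  π[e](σ[e>2](σ[d<=3]((S ⋈[e=d] (σ[d<=7](σ[d>=8](π[d](R))) ∪ π[d](ρ[d/e](S))))))) → 4

== RESULT ==
e
3
3
3
3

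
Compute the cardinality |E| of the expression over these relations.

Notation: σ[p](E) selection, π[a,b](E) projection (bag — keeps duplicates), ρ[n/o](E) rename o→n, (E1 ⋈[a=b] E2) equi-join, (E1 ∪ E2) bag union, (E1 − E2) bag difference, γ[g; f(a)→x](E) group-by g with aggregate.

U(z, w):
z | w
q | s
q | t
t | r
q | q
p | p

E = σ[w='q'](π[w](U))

Row counts bottom-up:
  U → 5
  π[w](U) → 5
  σ[w='q'](π[w](U)) → 1

|E| = 1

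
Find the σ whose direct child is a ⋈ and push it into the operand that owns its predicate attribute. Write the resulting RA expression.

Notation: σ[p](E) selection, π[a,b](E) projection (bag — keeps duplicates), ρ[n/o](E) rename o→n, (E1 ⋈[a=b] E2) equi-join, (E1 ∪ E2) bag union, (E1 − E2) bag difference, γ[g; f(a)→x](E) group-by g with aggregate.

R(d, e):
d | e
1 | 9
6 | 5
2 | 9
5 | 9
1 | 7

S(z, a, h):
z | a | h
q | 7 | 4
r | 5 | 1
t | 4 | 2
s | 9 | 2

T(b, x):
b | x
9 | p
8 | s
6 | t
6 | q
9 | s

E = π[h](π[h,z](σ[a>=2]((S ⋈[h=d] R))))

σ filters on a, owned by the left side.
E' = π[h](π[h,z]((σ[a>=2](S) ⋈[h=d] R)))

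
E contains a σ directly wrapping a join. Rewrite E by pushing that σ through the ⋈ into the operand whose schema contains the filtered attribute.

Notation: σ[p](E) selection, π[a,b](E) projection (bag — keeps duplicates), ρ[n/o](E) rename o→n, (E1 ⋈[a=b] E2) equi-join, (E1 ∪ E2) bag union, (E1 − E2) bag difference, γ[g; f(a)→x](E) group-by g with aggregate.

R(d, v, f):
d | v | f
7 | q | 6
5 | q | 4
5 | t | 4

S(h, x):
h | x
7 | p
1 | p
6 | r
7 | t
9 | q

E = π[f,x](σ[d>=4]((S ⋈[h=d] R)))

σ filters on d, owned by the right side.
E' = π[f,x]((S ⋈[h=d] σ[d>=4](R)))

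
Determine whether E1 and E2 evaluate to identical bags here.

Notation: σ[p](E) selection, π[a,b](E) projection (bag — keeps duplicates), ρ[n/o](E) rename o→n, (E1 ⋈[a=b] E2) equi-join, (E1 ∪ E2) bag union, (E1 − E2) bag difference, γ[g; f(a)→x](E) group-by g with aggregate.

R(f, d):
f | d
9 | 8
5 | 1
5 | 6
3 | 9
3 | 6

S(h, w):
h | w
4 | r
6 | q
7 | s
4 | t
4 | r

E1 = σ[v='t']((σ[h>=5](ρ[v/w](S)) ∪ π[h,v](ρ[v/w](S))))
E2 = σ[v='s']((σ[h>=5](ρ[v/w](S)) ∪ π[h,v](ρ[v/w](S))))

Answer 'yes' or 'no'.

E1 stepwise |·|:
  S → 5
  ρ[v/w](S) → 5
  σ[h>=5](ρ[v/w](S)) → 2
  S → 5
  ρ[v/w](S) → 5
  π[h,v](ρ[v/w](S)) → 5
  (σ[h>=5](ρ[v/w](S)) ∪ π[h,v](ρ[v/w](S))) → 7
  σ[v='t']((σ[h>=5](ρ[v/w](S)) ∪ π[h,v](ρ[v/w](S)))) → 1
E2 stepwise |·|:
  S → 5
  ρ[v/w](S) → 5
  σ[h>=5](ρ[v/w](S)) → 2
  S → 5
  ρ[v/w](S) → 5
  π[h,v](ρ[v/w](S)) → 5
  (σ[h>=5](ρ[v/w](S)) ∪ π[h,v](ρ[v/w](S))) → 7
  σ[v='s']((σ[h>=5](ρ[v/w](S)) ∪ π[h,v](ρ[v/w](S)))) → 2

E1 result:
h | v
4 | t
E2 result:
h | v
7 | s
7 | s
Witness: (7, 's') appears 0× in E1 but 2× in E2.

no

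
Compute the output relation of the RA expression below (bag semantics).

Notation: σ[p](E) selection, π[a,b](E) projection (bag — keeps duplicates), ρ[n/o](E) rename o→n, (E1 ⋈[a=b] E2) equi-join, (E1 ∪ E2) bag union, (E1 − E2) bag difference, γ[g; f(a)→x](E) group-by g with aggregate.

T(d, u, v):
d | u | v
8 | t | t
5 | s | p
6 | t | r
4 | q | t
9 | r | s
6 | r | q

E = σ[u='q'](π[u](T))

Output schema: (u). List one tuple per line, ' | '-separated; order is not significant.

Stepwise |·|:
  T → 6
  π[u](T) → 6
  σ[u='q'](π[u](T)) → 1

== RESULT ==
u
q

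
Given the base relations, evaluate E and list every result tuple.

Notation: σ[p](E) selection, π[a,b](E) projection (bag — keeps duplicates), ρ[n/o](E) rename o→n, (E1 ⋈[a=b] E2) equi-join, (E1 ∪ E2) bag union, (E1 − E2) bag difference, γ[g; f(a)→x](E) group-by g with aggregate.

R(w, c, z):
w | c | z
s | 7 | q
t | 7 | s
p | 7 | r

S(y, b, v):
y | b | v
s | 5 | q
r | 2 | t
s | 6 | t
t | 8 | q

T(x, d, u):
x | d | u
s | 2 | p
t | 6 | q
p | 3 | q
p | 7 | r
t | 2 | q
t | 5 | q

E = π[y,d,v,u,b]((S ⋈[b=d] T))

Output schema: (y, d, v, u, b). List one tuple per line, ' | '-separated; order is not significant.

Subexpression sizes:
  S → 4
  T → 6
  (S ⋈[b=d] T) → 4
  π[y,d,v,u,b]((S ⋈[b=d] T)) → 4

== RESULT ==
y | d | v | u | b
r | 2 | t | p | 2
r | 2 | t | q | 2
s | 5 | q | q | 5
s | 6 | t | q | 6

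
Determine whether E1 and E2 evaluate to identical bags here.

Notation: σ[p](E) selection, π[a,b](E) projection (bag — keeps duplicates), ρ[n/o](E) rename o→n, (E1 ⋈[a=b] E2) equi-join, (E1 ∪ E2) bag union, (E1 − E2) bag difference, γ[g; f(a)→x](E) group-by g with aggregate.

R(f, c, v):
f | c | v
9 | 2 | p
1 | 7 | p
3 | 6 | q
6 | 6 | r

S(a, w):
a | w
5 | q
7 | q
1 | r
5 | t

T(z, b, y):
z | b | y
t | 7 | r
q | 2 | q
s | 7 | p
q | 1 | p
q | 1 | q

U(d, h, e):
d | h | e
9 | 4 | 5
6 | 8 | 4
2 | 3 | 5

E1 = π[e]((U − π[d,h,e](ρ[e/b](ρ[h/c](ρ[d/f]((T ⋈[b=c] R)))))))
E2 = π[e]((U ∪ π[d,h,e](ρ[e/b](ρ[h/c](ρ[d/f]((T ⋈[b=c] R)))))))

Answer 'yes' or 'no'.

E1 per-node cardinality:
  U → 3
  T → 5
  R → 4
  (T ⋈[b=c] R) → 3
  ρ[d/f]((T ⋈[b=c] R)) → 3
  ρ[h/c](ρ[d/f]((T ⋈[b=c] R))) → 3
  ρ[e/b](ρ[h/c](ρ[d/f]((T ⋈[b=c] R)))) → 3
  π[d,h,e](ρ[e/b](ρ[h/c](ρ[d/f]((T ⋈[b=c] R))))) → 3
  (U − π[d,h,e](ρ[e/b](ρ[h/c](ρ[d/f]((T ⋈[b=c] R)))))) → 3
  π[e]((U − π[d,h,e](ρ[e/b](ρ[h/c](ρ[d/f]((T ⋈[b=c] R))))))) → 3
E2 per-node cardinality:
  U → 3
  T → 5
  R → 4
  (T ⋈[b=c] R) → 3
  ρ[d/f]((T ⋈[b=c] R)) → 3
  ρ[h/c](ρ[d/f]((T ⋈[b=c] R))) → 3
  ρ[e/b](ρ[h/c](ρ[d/f]((T ⋈[b=c] R)))) → 3
  π[d,h,e](ρ[e/b](ρ[h/c](ρ[d/f]((T ⋈[b=c] R))))) → 3
  (U ∪ π[d,h,e](ρ[e/b](ρ[h/c](ρ[d/f]((T ⋈[b=c] R)))))) → 6
  π[e]((U ∪ π[d,h,e](ρ[e/b](ρ[h/c](ρ[d/f]((T ⋈[b=c] R))))))) → 6

E1 result:
e
4
5
5
E2 result:
e
2
4
5
5
7
7
Witness: (7,) appears 0× in E1 but 2× in E2.

no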